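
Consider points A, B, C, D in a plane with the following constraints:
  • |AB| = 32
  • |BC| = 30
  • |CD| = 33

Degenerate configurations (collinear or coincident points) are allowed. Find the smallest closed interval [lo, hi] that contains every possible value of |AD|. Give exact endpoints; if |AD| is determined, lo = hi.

|AD| ∈ [0, 95]  (≈ [0.0000, 95.0000])

|AB| ∈ {32}
|BC| ∈ {30}
|CD| ∈ {33}
|AC| ∈ [2, 62]
|BD| ∈ [3, 63]
|AD| ∈ [0, 95]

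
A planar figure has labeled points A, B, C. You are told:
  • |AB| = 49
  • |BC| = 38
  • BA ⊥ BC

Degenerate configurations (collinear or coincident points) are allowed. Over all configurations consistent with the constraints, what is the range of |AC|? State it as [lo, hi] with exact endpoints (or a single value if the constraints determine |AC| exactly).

|AB| ∈ {49}
|BC| ∈ {38}
|AC| ∈ {√(3845)}

|AC| = √(3845)  (≈ 62.0081)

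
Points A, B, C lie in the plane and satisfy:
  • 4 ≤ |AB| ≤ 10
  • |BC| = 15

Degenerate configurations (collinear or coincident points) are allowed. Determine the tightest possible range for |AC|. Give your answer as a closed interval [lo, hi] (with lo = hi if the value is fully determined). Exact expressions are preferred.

|AC| ∈ [5, 25]  (≈ [5.0000, 25.0000])

|AB| ∈ [4, 10]
|BC| ∈ {15}
|AC| ∈ [5, 25]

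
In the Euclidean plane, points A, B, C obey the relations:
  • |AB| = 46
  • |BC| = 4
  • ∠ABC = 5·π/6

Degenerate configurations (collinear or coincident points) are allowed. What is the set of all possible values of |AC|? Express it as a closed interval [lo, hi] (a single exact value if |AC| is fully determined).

|AC| = 2·√(46·√(3) + 533)  (≈ 49.5045)

|AB| ∈ {46}
|BC| ∈ {4}
|AC| ∈ {2·√(46·√(3) + 533)}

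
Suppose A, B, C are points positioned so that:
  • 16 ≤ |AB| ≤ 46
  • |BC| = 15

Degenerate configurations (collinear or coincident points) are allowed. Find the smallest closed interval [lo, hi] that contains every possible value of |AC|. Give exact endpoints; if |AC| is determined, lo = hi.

|AB| ∈ [16, 46]
|BC| ∈ {15}
|AC| ∈ [1, 61]

|AC| ∈ [1, 61]  (≈ [1.0000, 61.0000])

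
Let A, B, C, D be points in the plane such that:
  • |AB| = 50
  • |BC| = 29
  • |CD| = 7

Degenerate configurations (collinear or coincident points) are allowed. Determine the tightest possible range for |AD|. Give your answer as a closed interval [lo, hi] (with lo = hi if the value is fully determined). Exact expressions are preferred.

|AB| ∈ {50}
|BC| ∈ {29}
|CD| ∈ {7}
|AC| ∈ [21, 79]
|BD| ∈ [22, 36]
|AD| ∈ [14, 86]

|AD| ∈ [14, 86]  (≈ [14.0000, 86.0000])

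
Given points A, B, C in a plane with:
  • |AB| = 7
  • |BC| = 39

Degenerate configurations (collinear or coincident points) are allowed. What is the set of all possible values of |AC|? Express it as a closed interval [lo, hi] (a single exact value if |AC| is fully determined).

|AC| ∈ [32, 46]  (≈ [32.0000, 46.0000])

|AB| ∈ {7}
|BC| ∈ {39}
|AC| ∈ [32, 46]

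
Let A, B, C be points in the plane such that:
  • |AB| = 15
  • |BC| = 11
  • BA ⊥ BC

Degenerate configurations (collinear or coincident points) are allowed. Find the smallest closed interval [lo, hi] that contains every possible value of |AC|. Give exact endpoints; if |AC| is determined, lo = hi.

|AC| = √(346)  (≈ 18.6011)

|AB| ∈ {15}
|BC| ∈ {11}
|AC| ∈ {√(346)}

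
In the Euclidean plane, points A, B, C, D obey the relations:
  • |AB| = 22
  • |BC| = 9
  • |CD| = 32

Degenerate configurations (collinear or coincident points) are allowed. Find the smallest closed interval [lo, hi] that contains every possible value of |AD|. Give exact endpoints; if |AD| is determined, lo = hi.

|AB| ∈ {22}
|BC| ∈ {9}
|CD| ∈ {32}
|AC| ∈ [13, 31]
|BD| ∈ [23, 41]
|AD| ∈ [1, 63]

|AD| ∈ [1, 63]  (≈ [1.0000, 63.0000])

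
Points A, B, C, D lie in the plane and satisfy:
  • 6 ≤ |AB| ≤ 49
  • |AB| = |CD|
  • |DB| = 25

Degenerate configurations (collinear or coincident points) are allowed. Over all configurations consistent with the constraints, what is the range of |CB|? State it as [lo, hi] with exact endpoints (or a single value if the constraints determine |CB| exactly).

|CB| ∈ [0, 74]  (≈ [0.0000, 74.0000])

|AB| ∈ [6, 49]
|BD| ∈ {25}
|CD| ∈ [6, 49]
|AD| ∈ [0, 74]
|BC| ∈ [0, 74]
|AC| ∈ [0, 123]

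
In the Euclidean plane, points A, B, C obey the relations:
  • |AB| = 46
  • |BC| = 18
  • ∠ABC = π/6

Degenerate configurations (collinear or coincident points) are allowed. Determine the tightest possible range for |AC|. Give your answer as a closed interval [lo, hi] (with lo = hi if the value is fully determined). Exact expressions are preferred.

|AC| = 2·√(610 - 207·√(3))  (≈ 31.7153)

|AB| ∈ {46}
|BC| ∈ {18}
|AC| ∈ {2·√(610 - 207·√(3))}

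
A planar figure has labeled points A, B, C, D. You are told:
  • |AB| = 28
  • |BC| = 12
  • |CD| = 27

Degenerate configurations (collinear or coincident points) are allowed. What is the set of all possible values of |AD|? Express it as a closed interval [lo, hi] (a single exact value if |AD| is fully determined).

|AB| ∈ {28}
|BC| ∈ {12}
|CD| ∈ {27}
|AC| ∈ [16, 40]
|BD| ∈ [15, 39]
|AD| ∈ [0, 67]

|AD| ∈ [0, 67]  (≈ [0.0000, 67.0000])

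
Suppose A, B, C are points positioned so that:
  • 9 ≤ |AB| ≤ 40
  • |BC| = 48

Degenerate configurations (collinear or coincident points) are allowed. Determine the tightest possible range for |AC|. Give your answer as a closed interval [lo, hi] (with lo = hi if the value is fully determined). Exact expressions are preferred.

|AB| ∈ [9, 40]
|BC| ∈ {48}
|AC| ∈ [8, 88]

|AC| ∈ [8, 88]  (≈ [8.0000, 88.0000])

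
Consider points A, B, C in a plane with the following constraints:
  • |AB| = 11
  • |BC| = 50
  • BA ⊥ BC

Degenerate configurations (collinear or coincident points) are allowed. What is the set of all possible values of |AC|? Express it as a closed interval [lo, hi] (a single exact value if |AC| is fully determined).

|AC| = √(2621)  (≈ 51.1957)

|AB| ∈ {11}
|BC| ∈ {50}
|AC| ∈ {√(2621)}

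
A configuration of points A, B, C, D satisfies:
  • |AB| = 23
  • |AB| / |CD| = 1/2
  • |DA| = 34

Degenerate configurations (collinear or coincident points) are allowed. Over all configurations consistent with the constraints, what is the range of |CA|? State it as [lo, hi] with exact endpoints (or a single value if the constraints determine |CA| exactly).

|CA| ∈ [12, 80]  (≈ [12.0000, 80.0000])

|AB| ∈ {23}
|AD| ∈ {34}
|CD| ∈ {46}
|BD| ∈ [11, 57]
|AC| ∈ [12, 80]
|BC| ∈ [0, 103]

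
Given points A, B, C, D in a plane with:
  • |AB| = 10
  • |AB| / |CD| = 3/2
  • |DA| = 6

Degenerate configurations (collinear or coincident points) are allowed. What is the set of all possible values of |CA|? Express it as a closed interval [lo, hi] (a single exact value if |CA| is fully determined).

|AB| ∈ {10}
|AD| ∈ {6}
|CD| ∈ {20/3}
|BD| ∈ [4, 16]
|AC| ∈ [2/3, 38/3]
|BC| ∈ [0, 68/3]

|CA| ∈ [2/3, 38/3]  (≈ [0.6667, 12.6667])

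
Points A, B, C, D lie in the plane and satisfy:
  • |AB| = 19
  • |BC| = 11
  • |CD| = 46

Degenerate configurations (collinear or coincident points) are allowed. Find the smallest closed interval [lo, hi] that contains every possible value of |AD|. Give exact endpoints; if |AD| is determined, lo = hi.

|AD| ∈ [16, 76]  (≈ [16.0000, 76.0000])

|AB| ∈ {19}
|BC| ∈ {11}
|CD| ∈ {46}
|AC| ∈ [8, 30]
|BD| ∈ [35, 57]
|AD| ∈ [16, 76]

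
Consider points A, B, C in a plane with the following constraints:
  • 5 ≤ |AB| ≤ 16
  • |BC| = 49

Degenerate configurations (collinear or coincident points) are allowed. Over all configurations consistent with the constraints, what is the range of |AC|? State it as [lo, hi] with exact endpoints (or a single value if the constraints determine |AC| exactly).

|AC| ∈ [33, 65]  (≈ [33.0000, 65.0000])

|AB| ∈ [5, 16]
|BC| ∈ {49}
|AC| ∈ [33, 65]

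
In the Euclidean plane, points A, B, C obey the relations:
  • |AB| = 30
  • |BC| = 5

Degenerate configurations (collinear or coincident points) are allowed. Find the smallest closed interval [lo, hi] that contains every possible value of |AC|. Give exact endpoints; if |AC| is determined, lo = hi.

|AB| ∈ {30}
|BC| ∈ {5}
|AC| ∈ [25, 35]

|AC| ∈ [25, 35]  (≈ [25.0000, 35.0000])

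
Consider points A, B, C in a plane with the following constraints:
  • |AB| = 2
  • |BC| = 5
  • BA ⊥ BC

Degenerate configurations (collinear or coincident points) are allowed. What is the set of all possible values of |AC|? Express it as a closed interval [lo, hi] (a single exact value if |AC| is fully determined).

|AB| ∈ {2}
|BC| ∈ {5}
|AC| ∈ {√(29)}

|AC| = √(29)  (≈ 5.3852)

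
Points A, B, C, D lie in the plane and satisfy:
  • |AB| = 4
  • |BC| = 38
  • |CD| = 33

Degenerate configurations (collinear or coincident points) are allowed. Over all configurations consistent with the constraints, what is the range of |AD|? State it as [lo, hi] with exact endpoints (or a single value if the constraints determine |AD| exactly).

|AB| ∈ {4}
|BC| ∈ {38}
|CD| ∈ {33}
|AC| ∈ [34, 42]
|BD| ∈ [5, 71]
|AD| ∈ [1, 75]

|AD| ∈ [1, 75]  (≈ [1.0000, 75.0000])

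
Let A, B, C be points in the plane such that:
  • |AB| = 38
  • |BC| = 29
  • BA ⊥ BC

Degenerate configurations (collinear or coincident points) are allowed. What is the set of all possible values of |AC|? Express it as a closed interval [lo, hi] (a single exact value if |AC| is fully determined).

|AB| ∈ {38}
|BC| ∈ {29}
|AC| ∈ {√(2285)}

|AC| = √(2285)  (≈ 47.8017)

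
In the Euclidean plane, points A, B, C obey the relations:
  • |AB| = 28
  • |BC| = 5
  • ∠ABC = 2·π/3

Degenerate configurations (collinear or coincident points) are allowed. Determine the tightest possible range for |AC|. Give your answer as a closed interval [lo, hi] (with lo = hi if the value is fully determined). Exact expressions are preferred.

|AB| ∈ {28}
|BC| ∈ {5}
|AC| ∈ {√(949)}

|AC| = √(949)  (≈ 30.8058)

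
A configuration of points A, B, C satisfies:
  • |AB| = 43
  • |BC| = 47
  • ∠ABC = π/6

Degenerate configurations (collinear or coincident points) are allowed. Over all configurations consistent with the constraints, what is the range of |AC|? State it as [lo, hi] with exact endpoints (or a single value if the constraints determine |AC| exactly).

|AB| ∈ {43}
|BC| ∈ {47}
|AC| ∈ {√(4058 - 2021·√(3))}

|AC| = √(4058 - 2021·√(3))  (≈ 23.6120)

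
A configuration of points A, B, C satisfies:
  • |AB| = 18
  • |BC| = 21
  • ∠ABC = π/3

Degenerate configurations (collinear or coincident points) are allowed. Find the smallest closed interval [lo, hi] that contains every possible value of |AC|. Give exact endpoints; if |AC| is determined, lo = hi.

|AB| ∈ {18}
|BC| ∈ {21}
|AC| ∈ {3·√(43)}

|AC| = 3·√(43)  (≈ 19.6723)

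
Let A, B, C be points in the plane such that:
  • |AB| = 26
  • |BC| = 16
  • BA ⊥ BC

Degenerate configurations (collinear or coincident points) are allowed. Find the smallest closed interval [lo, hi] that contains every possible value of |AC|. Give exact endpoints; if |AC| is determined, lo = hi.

|AB| ∈ {26}
|BC| ∈ {16}
|AC| ∈ {2·√(233)}

|AC| = 2·√(233)  (≈ 30.5287)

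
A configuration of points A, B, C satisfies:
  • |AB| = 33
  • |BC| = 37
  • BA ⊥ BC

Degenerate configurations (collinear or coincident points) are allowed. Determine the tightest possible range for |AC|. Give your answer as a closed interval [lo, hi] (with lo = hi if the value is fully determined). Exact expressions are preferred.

|AC| = √(2458)  (≈ 49.5782)

|AB| ∈ {33}
|BC| ∈ {37}
|AC| ∈ {√(2458)}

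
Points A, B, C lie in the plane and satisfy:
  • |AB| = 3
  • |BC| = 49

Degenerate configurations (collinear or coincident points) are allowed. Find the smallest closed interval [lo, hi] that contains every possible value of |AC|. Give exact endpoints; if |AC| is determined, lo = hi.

|AC| ∈ [46, 52]  (≈ [46.0000, 52.0000])

|AB| ∈ {3}
|BC| ∈ {49}
|AC| ∈ [46, 52]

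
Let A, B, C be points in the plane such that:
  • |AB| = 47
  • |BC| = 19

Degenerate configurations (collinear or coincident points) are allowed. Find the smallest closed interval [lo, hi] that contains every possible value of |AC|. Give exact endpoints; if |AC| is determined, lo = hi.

|AC| ∈ [28, 66]  (≈ [28.0000, 66.0000])

|AB| ∈ {47}
|BC| ∈ {19}
|AC| ∈ [28, 66]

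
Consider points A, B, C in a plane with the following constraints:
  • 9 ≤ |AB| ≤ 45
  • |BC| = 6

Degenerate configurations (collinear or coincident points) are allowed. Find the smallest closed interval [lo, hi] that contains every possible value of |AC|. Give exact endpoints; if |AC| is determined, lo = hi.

|AC| ∈ [3, 51]  (≈ [3.0000, 51.0000])

|AB| ∈ [9, 45]
|BC| ∈ {6}
|AC| ∈ [3, 51]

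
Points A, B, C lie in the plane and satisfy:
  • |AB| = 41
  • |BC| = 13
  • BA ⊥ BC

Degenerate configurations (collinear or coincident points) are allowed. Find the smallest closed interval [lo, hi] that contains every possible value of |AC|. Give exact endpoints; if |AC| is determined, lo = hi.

|AB| ∈ {41}
|BC| ∈ {13}
|AC| ∈ {5·√(74)}

|AC| = 5·√(74)  (≈ 43.0116)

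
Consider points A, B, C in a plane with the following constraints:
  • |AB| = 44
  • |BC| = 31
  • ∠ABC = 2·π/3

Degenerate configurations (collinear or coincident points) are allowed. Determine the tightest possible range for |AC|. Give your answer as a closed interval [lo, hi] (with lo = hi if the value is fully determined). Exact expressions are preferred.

|AB| ∈ {44}
|BC| ∈ {31}
|AC| ∈ {√(4261)}

|AC| = √(4261)  (≈ 65.2763)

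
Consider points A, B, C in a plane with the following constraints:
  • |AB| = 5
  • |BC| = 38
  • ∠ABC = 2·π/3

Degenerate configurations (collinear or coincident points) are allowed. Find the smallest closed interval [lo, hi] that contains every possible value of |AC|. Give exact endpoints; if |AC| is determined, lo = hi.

|AC| = √(1659)  (≈ 40.7308)

|AB| ∈ {5}
|BC| ∈ {38}
|AC| ∈ {√(1659)}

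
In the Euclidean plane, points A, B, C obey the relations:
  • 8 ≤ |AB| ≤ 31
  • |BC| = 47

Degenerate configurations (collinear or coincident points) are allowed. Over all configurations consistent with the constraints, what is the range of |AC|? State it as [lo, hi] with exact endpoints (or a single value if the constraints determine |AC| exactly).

|AC| ∈ [16, 78]  (≈ [16.0000, 78.0000])

|AB| ∈ [8, 31]
|BC| ∈ {47}
|AC| ∈ [16, 78]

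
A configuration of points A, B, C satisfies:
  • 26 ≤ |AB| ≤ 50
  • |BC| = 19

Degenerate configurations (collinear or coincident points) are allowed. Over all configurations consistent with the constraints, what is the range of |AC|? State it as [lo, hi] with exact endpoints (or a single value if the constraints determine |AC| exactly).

|AB| ∈ [26, 50]
|BC| ∈ {19}
|AC| ∈ [7, 69]

|AC| ∈ [7, 69]  (≈ [7.0000, 69.0000])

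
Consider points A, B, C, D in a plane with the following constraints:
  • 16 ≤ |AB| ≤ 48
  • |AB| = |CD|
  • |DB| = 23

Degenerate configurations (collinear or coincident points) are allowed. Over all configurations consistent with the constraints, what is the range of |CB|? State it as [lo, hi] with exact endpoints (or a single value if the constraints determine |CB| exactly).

|AB| ∈ [16, 48]
|BD| ∈ {23}
|CD| ∈ [16, 48]
|AD| ∈ [0, 71]
|BC| ∈ [0, 71]
|AC| ∈ [0, 119]

|CB| ∈ [0, 71]  (≈ [0.0000, 71.0000])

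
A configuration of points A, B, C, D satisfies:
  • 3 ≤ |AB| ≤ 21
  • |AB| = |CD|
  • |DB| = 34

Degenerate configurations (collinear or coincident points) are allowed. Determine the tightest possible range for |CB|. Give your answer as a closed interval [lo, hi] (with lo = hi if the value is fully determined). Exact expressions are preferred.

|CB| ∈ [13, 55]  (≈ [13.0000, 55.0000])

|AB| ∈ [3, 21]
|BD| ∈ {34}
|CD| ∈ [3, 21]
|AD| ∈ [13, 55]
|BC| ∈ [13, 55]
|AC| ∈ [0, 76]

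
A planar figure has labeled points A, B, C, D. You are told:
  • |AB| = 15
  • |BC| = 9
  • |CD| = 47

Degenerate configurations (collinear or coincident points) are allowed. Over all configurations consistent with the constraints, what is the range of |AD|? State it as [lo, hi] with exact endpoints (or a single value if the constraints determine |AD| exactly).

|AD| ∈ [23, 71]  (≈ [23.0000, 71.0000])

|AB| ∈ {15}
|BC| ∈ {9}
|CD| ∈ {47}
|AC| ∈ [6, 24]
|BD| ∈ [38, 56]
|AD| ∈ [23, 71]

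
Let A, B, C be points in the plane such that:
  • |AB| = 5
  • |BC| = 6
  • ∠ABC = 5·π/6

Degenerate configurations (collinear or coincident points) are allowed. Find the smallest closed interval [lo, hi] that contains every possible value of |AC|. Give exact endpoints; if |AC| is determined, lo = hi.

|AC| = √(30·√(3) + 61)  (≈ 10.6283)

|AB| ∈ {5}
|BC| ∈ {6}
|AC| ∈ {√(30·√(3) + 61)}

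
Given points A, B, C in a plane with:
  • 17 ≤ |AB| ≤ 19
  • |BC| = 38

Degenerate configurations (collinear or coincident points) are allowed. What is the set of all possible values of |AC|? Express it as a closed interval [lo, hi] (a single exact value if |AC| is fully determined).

|AB| ∈ [17, 19]
|BC| ∈ {38}
|AC| ∈ [19, 57]

|AC| ∈ [19, 57]  (≈ [19.0000, 57.0000])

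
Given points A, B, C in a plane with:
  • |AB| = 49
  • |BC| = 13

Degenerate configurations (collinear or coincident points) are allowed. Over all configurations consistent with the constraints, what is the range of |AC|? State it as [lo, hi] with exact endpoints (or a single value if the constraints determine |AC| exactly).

|AC| ∈ [36, 62]  (≈ [36.0000, 62.0000])

|AB| ∈ {49}
|BC| ∈ {13}
|AC| ∈ [36, 62]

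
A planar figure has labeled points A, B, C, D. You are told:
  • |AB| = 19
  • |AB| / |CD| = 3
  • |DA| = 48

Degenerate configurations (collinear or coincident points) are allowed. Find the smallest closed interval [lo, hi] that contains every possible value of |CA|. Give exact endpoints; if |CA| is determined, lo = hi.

|CA| ∈ [125/3, 163/3]  (≈ [41.6667, 54.3333])

|AB| ∈ {19}
|AD| ∈ {48}
|CD| ∈ {19/3}
|BD| ∈ [29, 67]
|AC| ∈ [125/3, 163/3]
|BC| ∈ [68/3, 220/3]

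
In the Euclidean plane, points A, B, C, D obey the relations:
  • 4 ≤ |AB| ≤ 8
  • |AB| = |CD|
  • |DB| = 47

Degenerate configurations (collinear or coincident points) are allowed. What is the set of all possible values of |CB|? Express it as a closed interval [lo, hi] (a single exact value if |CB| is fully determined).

|CB| ∈ [39, 55]  (≈ [39.0000, 55.0000])

|AB| ∈ [4, 8]
|BD| ∈ {47}
|CD| ∈ [4, 8]
|AD| ∈ [39, 55]
|BC| ∈ [39, 55]
|AC| ∈ [31, 63]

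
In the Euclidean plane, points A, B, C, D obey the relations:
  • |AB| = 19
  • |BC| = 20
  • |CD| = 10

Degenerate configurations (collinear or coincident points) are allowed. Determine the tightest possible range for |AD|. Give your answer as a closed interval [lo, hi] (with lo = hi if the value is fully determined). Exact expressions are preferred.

|AB| ∈ {19}
|BC| ∈ {20}
|CD| ∈ {10}
|AC| ∈ [1, 39]
|BD| ∈ [10, 30]
|AD| ∈ [0, 49]

|AD| ∈ [0, 49]  (≈ [0.0000, 49.0000])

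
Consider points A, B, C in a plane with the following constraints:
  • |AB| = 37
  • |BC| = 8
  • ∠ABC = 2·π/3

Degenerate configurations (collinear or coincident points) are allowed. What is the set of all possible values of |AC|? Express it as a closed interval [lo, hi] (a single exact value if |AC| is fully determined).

|AC| = √(1729)  (≈ 41.5812)

|AB| ∈ {37}
|BC| ∈ {8}
|AC| ∈ {√(1729)}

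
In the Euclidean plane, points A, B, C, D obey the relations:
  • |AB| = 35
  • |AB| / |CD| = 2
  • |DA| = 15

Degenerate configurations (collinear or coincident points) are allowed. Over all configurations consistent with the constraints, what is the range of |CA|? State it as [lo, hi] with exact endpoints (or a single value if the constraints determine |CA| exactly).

|AB| ∈ {35}
|AD| ∈ {15}
|CD| ∈ {35/2}
|BD| ∈ [20, 50]
|AC| ∈ [5/2, 65/2]
|BC| ∈ [5/2, 135/2]

|CA| ∈ [5/2, 65/2]  (≈ [2.5000, 32.5000])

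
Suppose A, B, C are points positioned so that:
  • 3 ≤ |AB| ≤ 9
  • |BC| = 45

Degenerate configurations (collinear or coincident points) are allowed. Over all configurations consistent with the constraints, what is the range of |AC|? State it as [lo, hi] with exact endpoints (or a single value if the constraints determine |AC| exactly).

|AC| ∈ [36, 54]  (≈ [36.0000, 54.0000])

|AB| ∈ [3, 9]
|BC| ∈ {45}
|AC| ∈ [36, 54]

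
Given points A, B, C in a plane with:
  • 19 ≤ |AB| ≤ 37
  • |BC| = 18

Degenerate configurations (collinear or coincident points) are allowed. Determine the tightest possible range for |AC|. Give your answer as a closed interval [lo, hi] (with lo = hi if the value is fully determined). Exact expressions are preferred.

|AB| ∈ [19, 37]
|BC| ∈ {18}
|AC| ∈ [1, 55]

|AC| ∈ [1, 55]  (≈ [1.0000, 55.0000])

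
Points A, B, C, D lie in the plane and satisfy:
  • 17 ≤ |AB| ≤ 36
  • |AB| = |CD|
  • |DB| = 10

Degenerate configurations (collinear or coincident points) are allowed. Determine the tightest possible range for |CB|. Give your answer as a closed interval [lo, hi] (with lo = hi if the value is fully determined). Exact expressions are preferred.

|CB| ∈ [7, 46]  (≈ [7.0000, 46.0000])

|AB| ∈ [17, 36]
|BD| ∈ {10}
|CD| ∈ [17, 36]
|AD| ∈ [7, 46]
|BC| ∈ [7, 46]
|AC| ∈ [0, 82]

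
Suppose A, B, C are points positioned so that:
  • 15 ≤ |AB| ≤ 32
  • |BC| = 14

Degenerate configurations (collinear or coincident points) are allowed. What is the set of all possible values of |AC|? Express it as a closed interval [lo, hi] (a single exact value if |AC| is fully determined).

|AB| ∈ [15, 32]
|BC| ∈ {14}
|AC| ∈ [1, 46]

|AC| ∈ [1, 46]  (≈ [1.0000, 46.0000])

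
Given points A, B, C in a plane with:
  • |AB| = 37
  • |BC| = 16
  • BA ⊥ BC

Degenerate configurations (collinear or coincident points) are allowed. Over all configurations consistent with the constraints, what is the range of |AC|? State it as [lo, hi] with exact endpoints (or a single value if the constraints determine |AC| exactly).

|AB| ∈ {37}
|BC| ∈ {16}
|AC| ∈ {5·√(65)}

|AC| = 5·√(65)  (≈ 40.3113)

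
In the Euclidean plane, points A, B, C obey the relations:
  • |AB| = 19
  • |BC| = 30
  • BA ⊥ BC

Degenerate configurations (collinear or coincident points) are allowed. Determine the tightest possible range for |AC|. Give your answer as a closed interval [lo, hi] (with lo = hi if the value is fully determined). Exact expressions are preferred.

|AC| = √(1261)  (≈ 35.5106)

|AB| ∈ {19}
|BC| ∈ {30}
|AC| ∈ {√(1261)}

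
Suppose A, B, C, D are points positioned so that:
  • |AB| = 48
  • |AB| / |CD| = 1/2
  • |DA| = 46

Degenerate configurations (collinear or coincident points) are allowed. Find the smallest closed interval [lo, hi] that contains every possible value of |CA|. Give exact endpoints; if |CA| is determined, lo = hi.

|AB| ∈ {48}
|AD| ∈ {46}
|CD| ∈ {96}
|BD| ∈ [2, 94]
|AC| ∈ [50, 142]
|BC| ∈ [2, 190]

|CA| ∈ [50, 142]  (≈ [50.0000, 142.0000])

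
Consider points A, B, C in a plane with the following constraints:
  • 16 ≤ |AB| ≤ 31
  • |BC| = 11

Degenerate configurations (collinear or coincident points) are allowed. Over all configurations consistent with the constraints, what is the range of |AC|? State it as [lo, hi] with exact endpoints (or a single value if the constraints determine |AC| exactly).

|AB| ∈ [16, 31]
|BC| ∈ {11}
|AC| ∈ [5, 42]

|AC| ∈ [5, 42]  (≈ [5.0000, 42.0000])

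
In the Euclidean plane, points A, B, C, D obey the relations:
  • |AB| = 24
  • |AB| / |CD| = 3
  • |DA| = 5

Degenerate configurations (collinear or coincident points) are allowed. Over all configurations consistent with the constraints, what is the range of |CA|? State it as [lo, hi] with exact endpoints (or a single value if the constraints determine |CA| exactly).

|CA| ∈ [3, 13]  (≈ [3.0000, 13.0000])

|AB| ∈ {24}
|AD| ∈ {5}
|CD| ∈ {8}
|BD| ∈ [19, 29]
|AC| ∈ [3, 13]
|BC| ∈ [11, 37]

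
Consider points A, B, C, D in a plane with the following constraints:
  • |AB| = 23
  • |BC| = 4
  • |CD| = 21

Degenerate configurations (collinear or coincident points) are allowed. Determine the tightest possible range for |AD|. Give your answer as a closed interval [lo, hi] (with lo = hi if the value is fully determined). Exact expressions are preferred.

|AD| ∈ [0, 48]  (≈ [0.0000, 48.0000])

|AB| ∈ {23}
|BC| ∈ {4}
|CD| ∈ {21}
|AC| ∈ [19, 27]
|BD| ∈ [17, 25]
|AD| ∈ [0, 48]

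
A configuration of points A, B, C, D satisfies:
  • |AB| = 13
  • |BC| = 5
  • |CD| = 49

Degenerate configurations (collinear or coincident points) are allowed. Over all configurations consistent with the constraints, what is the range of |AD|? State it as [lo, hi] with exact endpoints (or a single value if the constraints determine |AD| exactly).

|AB| ∈ {13}
|BC| ∈ {5}
|CD| ∈ {49}
|AC| ∈ [8, 18]
|BD| ∈ [44, 54]
|AD| ∈ [31, 67]

|AD| ∈ [31, 67]  (≈ [31.0000, 67.0000])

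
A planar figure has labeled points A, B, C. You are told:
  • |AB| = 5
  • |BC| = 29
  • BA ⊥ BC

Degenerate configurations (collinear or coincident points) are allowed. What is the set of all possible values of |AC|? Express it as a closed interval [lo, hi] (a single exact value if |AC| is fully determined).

|AB| ∈ {5}
|BC| ∈ {29}
|AC| ∈ {√(866)}

|AC| = √(866)  (≈ 29.4279)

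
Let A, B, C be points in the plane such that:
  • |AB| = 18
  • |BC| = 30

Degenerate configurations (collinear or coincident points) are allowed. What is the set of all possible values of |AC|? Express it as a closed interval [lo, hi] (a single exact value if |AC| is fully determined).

|AC| ∈ [12, 48]  (≈ [12.0000, 48.0000])

|AB| ∈ {18}
|BC| ∈ {30}
|AC| ∈ [12, 48]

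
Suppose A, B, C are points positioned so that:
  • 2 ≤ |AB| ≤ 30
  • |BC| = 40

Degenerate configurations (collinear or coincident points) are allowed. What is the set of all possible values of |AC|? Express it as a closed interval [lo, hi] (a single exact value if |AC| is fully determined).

|AB| ∈ [2, 30]
|BC| ∈ {40}
|AC| ∈ [10, 70]

|AC| ∈ [10, 70]  (≈ [10.0000, 70.0000])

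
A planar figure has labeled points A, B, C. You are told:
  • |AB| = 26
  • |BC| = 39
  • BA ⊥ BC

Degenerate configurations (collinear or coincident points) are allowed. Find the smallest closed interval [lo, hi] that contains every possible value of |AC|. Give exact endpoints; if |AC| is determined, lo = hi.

|AC| = 13·√(13)  (≈ 46.8722)

|AB| ∈ {26}
|BC| ∈ {39}
|AC| ∈ {13·√(13)}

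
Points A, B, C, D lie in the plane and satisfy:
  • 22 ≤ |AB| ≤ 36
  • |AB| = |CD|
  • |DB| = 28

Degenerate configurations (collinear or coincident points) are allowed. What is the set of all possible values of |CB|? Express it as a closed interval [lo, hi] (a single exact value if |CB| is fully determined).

|CB| ∈ [0, 64]  (≈ [0.0000, 64.0000])

|AB| ∈ [22, 36]
|BD| ∈ {28}
|CD| ∈ [22, 36]
|AD| ∈ [0, 64]
|BC| ∈ [0, 64]
|AC| ∈ [0, 100]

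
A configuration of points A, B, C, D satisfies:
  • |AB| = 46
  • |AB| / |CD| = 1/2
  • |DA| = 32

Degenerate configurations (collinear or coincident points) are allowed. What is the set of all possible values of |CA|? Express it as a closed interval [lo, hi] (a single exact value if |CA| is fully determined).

|CA| ∈ [60, 124]  (≈ [60.0000, 124.0000])

|AB| ∈ {46}
|AD| ∈ {32}
|CD| ∈ {92}
|BD| ∈ [14, 78]
|AC| ∈ [60, 124]
|BC| ∈ [14, 170]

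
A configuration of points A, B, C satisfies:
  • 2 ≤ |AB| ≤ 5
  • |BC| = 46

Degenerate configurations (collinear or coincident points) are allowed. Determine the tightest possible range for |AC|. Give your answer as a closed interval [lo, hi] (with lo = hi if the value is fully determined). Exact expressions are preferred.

|AC| ∈ [41, 51]  (≈ [41.0000, 51.0000])

|AB| ∈ [2, 5]
|BC| ∈ {46}
|AC| ∈ [41, 51]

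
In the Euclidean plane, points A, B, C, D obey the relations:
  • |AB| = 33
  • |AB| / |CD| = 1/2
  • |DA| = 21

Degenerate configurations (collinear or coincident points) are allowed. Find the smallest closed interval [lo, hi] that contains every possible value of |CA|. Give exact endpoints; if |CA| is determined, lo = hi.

|AB| ∈ {33}
|AD| ∈ {21}
|CD| ∈ {66}
|BD| ∈ [12, 54]
|AC| ∈ [45, 87]
|BC| ∈ [12, 120]

|CA| ∈ [45, 87]  (≈ [45.0000, 87.0000])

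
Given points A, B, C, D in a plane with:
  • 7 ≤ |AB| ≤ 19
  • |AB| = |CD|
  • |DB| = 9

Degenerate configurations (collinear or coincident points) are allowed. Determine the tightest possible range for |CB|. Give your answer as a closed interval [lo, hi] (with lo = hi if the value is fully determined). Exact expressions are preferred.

|CB| ∈ [0, 28]  (≈ [0.0000, 28.0000])

|AB| ∈ [7, 19]
|BD| ∈ {9}
|CD| ∈ [7, 19]
|AD| ∈ [0, 28]
|BC| ∈ [0, 28]
|AC| ∈ [0, 47]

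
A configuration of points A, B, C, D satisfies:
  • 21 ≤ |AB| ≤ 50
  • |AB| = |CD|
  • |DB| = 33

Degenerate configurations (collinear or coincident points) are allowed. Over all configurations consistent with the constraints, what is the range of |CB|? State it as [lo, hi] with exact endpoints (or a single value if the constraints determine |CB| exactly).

|CB| ∈ [0, 83]  (≈ [0.0000, 83.0000])

|AB| ∈ [21, 50]
|BD| ∈ {33}
|CD| ∈ [21, 50]
|AD| ∈ [0, 83]
|BC| ∈ [0, 83]
|AC| ∈ [0, 133]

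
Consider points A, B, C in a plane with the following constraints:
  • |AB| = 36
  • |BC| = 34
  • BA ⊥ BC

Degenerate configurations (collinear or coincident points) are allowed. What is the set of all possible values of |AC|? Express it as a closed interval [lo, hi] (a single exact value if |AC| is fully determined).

|AC| = 2·√(613)  (≈ 49.5177)

|AB| ∈ {36}
|BC| ∈ {34}
|AC| ∈ {2·√(613)}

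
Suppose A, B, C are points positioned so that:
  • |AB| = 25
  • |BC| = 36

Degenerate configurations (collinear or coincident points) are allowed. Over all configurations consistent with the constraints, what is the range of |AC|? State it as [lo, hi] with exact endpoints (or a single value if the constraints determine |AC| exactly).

|AC| ∈ [11, 61]  (≈ [11.0000, 61.0000])

|AB| ∈ {25}
|BC| ∈ {36}
|AC| ∈ [11, 61]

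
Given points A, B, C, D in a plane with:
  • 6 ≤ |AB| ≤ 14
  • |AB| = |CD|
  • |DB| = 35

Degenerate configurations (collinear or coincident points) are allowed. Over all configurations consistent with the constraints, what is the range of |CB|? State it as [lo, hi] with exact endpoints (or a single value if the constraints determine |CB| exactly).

|CB| ∈ [21, 49]  (≈ [21.0000, 49.0000])

|AB| ∈ [6, 14]
|BD| ∈ {35}
|CD| ∈ [6, 14]
|AD| ∈ [21, 49]
|BC| ∈ [21, 49]
|AC| ∈ [7, 63]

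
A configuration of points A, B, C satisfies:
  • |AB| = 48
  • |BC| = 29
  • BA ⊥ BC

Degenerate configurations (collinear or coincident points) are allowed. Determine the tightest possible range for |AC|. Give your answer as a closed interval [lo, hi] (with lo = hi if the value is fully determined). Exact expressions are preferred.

|AC| = √(3145)  (≈ 56.0803)

|AB| ∈ {48}
|BC| ∈ {29}
|AC| ∈ {√(3145)}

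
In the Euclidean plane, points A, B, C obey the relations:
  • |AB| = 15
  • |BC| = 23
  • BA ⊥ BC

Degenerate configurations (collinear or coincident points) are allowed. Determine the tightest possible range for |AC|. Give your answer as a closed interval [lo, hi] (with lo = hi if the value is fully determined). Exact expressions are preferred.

|AC| = √(754)  (≈ 27.4591)

|AB| ∈ {15}
|BC| ∈ {23}
|AC| ∈ {√(754)}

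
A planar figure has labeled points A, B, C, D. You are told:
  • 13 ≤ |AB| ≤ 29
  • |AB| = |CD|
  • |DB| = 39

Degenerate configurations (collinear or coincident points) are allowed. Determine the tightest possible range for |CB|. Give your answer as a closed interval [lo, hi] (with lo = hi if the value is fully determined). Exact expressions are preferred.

|CB| ∈ [10, 68]  (≈ [10.0000, 68.0000])

|AB| ∈ [13, 29]
|BD| ∈ {39}
|CD| ∈ [13, 29]
|AD| ∈ [10, 68]
|BC| ∈ [10, 68]
|AC| ∈ [0, 97]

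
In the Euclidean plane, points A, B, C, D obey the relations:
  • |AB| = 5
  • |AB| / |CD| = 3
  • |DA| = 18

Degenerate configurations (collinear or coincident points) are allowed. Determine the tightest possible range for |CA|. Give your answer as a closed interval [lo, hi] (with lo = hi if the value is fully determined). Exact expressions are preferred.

|AB| ∈ {5}
|AD| ∈ {18}
|CD| ∈ {5/3}
|BD| ∈ [13, 23]
|AC| ∈ [49/3, 59/3]
|BC| ∈ [34/3, 74/3]

|CA| ∈ [49/3, 59/3]  (≈ [16.3333, 19.6667])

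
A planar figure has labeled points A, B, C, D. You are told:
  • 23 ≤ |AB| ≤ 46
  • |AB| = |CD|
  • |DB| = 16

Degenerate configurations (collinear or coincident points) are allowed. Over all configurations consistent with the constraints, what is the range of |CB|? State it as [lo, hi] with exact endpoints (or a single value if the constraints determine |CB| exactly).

|CB| ∈ [7, 62]  (≈ [7.0000, 62.0000])

|AB| ∈ [23, 46]
|BD| ∈ {16}
|CD| ∈ [23, 46]
|AD| ∈ [7, 62]
|BC| ∈ [7, 62]
|AC| ∈ [0, 108]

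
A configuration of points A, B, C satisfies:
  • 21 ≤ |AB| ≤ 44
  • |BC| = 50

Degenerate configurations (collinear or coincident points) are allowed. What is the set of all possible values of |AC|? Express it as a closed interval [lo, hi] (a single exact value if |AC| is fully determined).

|AB| ∈ [21, 44]
|BC| ∈ {50}
|AC| ∈ [6, 94]

|AC| ∈ [6, 94]  (≈ [6.0000, 94.0000])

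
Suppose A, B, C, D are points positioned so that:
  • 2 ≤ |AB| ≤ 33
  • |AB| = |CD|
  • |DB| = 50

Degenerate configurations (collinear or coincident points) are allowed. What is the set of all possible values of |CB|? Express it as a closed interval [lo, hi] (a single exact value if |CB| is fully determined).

|AB| ∈ [2, 33]
|BD| ∈ {50}
|CD| ∈ [2, 33]
|AD| ∈ [17, 83]
|BC| ∈ [17, 83]
|AC| ∈ [0, 116]

|CB| ∈ [17, 83]  (≈ [17.0000, 83.0000])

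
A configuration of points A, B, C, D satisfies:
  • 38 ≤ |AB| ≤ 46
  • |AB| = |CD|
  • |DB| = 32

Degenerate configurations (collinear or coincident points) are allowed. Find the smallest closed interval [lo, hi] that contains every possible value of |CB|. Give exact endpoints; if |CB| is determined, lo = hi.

|CB| ∈ [6, 78]  (≈ [6.0000, 78.0000])

|AB| ∈ [38, 46]
|BD| ∈ {32}
|CD| ∈ [38, 46]
|AD| ∈ [6, 78]
|BC| ∈ [6, 78]
|AC| ∈ [0, 124]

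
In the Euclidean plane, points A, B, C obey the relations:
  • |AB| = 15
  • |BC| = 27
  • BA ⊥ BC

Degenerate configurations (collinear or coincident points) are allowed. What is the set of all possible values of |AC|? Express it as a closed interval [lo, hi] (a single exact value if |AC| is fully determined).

|AB| ∈ {15}
|BC| ∈ {27}
|AC| ∈ {3·√(106)}

|AC| = 3·√(106)  (≈ 30.8869)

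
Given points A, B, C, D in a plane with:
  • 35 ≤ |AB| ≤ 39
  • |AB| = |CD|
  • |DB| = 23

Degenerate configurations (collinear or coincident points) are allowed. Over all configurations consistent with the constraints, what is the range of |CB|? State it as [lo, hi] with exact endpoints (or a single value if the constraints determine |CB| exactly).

|AB| ∈ [35, 39]
|BD| ∈ {23}
|CD| ∈ [35, 39]
|AD| ∈ [12, 62]
|BC| ∈ [12, 62]
|AC| ∈ [0, 101]

|CB| ∈ [12, 62]  (≈ [12.0000, 62.0000])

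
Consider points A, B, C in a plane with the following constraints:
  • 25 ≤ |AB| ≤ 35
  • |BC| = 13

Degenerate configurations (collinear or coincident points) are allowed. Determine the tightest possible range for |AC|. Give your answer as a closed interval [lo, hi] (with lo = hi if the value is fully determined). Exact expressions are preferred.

|AB| ∈ [25, 35]
|BC| ∈ {13}
|AC| ∈ [12, 48]

|AC| ∈ [12, 48]  (≈ [12.0000, 48.0000])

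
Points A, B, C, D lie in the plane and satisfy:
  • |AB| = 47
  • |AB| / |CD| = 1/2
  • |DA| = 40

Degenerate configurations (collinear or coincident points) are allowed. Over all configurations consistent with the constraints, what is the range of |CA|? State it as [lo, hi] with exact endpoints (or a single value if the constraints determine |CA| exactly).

|AB| ∈ {47}
|AD| ∈ {40}
|CD| ∈ {94}
|BD| ∈ [7, 87]
|AC| ∈ [54, 134]
|BC| ∈ [7, 181]

|CA| ∈ [54, 134]  (≈ [54.0000, 134.0000])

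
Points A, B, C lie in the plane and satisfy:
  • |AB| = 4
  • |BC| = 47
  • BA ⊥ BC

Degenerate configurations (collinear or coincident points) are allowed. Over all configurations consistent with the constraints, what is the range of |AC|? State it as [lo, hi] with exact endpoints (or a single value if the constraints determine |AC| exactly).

|AB| ∈ {4}
|BC| ∈ {47}
|AC| ∈ {5·√(89)}

|AC| = 5·√(89)  (≈ 47.1699)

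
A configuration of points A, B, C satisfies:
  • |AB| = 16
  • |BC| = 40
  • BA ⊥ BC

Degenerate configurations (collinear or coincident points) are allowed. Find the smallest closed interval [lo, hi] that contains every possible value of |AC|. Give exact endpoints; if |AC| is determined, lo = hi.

|AB| ∈ {16}
|BC| ∈ {40}
|AC| ∈ {8·√(29)}

|AC| = 8·√(29)  (≈ 43.0813)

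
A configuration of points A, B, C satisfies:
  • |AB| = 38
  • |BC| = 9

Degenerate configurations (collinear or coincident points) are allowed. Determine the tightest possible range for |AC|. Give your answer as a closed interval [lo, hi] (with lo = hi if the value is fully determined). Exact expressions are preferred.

|AC| ∈ [29, 47]  (≈ [29.0000, 47.0000])

|AB| ∈ {38}
|BC| ∈ {9}
|AC| ∈ [29, 47]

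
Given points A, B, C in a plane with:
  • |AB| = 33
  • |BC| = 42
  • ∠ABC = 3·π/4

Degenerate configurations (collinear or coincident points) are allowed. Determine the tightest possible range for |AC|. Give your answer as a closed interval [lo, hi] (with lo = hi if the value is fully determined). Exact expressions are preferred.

|AC| = 3·√(154·√(2) + 317)  (≈ 69.3765)

|AB| ∈ {33}
|BC| ∈ {42}
|AC| ∈ {3·√(154·√(2) + 317)}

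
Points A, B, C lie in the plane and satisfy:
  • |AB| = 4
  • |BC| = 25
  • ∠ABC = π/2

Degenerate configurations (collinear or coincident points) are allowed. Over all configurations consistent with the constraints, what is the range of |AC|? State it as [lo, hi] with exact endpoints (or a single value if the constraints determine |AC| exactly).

|AC| = √(641)  (≈ 25.3180)

|AB| ∈ {4}
|BC| ∈ {25}
|AC| ∈ {√(641)}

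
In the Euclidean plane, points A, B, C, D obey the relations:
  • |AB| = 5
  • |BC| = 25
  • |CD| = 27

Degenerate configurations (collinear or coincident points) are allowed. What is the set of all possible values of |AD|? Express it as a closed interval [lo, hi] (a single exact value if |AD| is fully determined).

|AD| ∈ [0, 57]  (≈ [0.0000, 57.0000])

|AB| ∈ {5}
|BC| ∈ {25}
|CD| ∈ {27}
|AC| ∈ [20, 30]
|BD| ∈ [2, 52]
|AD| ∈ [0, 57]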